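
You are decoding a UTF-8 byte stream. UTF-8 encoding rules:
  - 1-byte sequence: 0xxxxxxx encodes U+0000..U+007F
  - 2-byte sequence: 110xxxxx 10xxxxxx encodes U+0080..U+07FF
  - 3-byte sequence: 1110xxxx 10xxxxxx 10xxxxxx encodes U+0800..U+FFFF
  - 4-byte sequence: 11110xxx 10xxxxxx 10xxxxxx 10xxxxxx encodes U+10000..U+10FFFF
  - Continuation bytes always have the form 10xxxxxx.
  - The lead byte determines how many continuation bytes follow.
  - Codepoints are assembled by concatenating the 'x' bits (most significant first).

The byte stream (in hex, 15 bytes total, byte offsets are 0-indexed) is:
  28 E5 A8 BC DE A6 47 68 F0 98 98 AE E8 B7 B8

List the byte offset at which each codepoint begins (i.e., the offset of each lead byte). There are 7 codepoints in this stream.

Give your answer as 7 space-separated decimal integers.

Answer: 0 1 4 6 7 8 12

Derivation:
Byte[0]=28: 1-byte ASCII. cp=U+0028
Byte[1]=E5: 3-byte lead, need 2 cont bytes. acc=0x5
Byte[2]=A8: continuation. acc=(acc<<6)|0x28=0x168
Byte[3]=BC: continuation. acc=(acc<<6)|0x3C=0x5A3C
Completed: cp=U+5A3C (starts at byte 1)
Byte[4]=DE: 2-byte lead, need 1 cont bytes. acc=0x1E
Byte[5]=A6: continuation. acc=(acc<<6)|0x26=0x7A6
Completed: cp=U+07A6 (starts at byte 4)
Byte[6]=47: 1-byte ASCII. cp=U+0047
Byte[7]=68: 1-byte ASCII. cp=U+0068
Byte[8]=F0: 4-byte lead, need 3 cont bytes. acc=0x0
Byte[9]=98: continuation. acc=(acc<<6)|0x18=0x18
Byte[10]=98: continuation. acc=(acc<<6)|0x18=0x618
Byte[11]=AE: continuation. acc=(acc<<6)|0x2E=0x1862E
Completed: cp=U+1862E (starts at byte 8)
Byte[12]=E8: 3-byte lead, need 2 cont bytes. acc=0x8
Byte[13]=B7: continuation. acc=(acc<<6)|0x37=0x237
Byte[14]=B8: continuation. acc=(acc<<6)|0x38=0x8DF8
Completed: cp=U+8DF8 (starts at byte 12)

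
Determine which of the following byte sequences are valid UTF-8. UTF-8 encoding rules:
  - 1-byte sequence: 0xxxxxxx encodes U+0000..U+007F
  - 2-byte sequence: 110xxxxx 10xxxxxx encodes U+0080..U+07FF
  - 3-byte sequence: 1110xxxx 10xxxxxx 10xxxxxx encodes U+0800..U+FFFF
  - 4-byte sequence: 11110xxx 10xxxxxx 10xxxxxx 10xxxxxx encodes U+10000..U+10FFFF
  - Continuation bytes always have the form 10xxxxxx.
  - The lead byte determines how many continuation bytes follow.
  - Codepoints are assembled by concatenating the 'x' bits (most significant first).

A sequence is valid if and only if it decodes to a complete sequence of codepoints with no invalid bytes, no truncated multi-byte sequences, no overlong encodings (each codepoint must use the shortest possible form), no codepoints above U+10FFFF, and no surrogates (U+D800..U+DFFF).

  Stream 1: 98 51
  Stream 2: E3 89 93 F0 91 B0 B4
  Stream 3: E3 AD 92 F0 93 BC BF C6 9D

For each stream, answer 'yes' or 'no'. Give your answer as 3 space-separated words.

Answer: no yes yes

Derivation:
Stream 1: error at byte offset 0. INVALID
Stream 2: decodes cleanly. VALID
Stream 3: decodes cleanly. VALID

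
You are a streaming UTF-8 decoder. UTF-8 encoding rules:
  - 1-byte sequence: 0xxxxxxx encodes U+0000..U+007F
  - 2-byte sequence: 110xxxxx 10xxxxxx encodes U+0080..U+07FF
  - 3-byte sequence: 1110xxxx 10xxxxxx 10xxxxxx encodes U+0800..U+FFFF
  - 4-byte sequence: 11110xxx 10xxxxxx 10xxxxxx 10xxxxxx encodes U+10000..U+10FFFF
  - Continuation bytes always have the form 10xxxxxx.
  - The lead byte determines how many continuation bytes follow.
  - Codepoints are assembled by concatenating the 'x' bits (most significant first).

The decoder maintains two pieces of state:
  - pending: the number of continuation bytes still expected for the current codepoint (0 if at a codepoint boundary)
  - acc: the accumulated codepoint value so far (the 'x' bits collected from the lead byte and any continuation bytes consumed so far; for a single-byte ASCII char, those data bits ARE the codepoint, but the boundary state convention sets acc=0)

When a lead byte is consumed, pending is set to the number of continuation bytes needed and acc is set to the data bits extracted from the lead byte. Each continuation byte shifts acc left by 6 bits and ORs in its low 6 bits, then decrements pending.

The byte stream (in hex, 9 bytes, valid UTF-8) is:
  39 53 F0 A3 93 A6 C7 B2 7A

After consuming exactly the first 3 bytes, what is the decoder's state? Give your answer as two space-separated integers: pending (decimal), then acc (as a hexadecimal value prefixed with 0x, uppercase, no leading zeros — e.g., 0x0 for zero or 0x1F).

Byte[0]=39: 1-byte. pending=0, acc=0x0
Byte[1]=53: 1-byte. pending=0, acc=0x0
Byte[2]=F0: 4-byte lead. pending=3, acc=0x0

Answer: 3 0x0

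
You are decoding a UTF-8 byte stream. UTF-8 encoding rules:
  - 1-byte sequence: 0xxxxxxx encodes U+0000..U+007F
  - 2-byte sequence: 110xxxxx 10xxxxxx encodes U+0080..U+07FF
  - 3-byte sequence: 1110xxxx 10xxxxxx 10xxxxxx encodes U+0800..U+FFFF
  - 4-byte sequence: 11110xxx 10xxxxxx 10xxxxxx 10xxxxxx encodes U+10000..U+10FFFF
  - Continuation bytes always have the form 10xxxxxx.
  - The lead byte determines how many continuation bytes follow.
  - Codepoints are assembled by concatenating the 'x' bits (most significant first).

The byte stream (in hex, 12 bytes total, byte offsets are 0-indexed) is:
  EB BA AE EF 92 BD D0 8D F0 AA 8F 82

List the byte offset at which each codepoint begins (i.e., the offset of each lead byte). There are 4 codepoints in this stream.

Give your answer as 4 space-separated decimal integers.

Answer: 0 3 6 8

Derivation:
Byte[0]=EB: 3-byte lead, need 2 cont bytes. acc=0xB
Byte[1]=BA: continuation. acc=(acc<<6)|0x3A=0x2FA
Byte[2]=AE: continuation. acc=(acc<<6)|0x2E=0xBEAE
Completed: cp=U+BEAE (starts at byte 0)
Byte[3]=EF: 3-byte lead, need 2 cont bytes. acc=0xF
Byte[4]=92: continuation. acc=(acc<<6)|0x12=0x3D2
Byte[5]=BD: continuation. acc=(acc<<6)|0x3D=0xF4BD
Completed: cp=U+F4BD (starts at byte 3)
Byte[6]=D0: 2-byte lead, need 1 cont bytes. acc=0x10
Byte[7]=8D: continuation. acc=(acc<<6)|0x0D=0x40D
Completed: cp=U+040D (starts at byte 6)
Byte[8]=F0: 4-byte lead, need 3 cont bytes. acc=0x0
Byte[9]=AA: continuation. acc=(acc<<6)|0x2A=0x2A
Byte[10]=8F: continuation. acc=(acc<<6)|0x0F=0xA8F
Byte[11]=82: continuation. acc=(acc<<6)|0x02=0x2A3C2
Completed: cp=U+2A3C2 (starts at byte 8)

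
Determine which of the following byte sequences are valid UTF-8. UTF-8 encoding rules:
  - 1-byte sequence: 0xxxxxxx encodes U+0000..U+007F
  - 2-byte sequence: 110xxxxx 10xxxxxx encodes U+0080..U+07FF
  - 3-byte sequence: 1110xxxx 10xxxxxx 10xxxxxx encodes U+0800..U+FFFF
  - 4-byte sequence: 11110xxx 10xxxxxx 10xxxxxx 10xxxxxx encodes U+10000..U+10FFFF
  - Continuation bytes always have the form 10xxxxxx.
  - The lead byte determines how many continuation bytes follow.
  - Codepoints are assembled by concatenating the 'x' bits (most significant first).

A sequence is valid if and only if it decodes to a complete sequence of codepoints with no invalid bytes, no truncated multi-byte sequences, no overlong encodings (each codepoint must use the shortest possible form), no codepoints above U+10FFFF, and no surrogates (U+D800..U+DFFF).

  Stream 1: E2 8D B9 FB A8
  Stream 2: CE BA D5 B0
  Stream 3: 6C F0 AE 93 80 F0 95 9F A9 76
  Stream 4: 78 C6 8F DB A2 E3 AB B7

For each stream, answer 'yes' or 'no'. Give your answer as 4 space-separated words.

Stream 1: error at byte offset 3. INVALID
Stream 2: decodes cleanly. VALID
Stream 3: decodes cleanly. VALID
Stream 4: decodes cleanly. VALID

Answer: no yes yes yes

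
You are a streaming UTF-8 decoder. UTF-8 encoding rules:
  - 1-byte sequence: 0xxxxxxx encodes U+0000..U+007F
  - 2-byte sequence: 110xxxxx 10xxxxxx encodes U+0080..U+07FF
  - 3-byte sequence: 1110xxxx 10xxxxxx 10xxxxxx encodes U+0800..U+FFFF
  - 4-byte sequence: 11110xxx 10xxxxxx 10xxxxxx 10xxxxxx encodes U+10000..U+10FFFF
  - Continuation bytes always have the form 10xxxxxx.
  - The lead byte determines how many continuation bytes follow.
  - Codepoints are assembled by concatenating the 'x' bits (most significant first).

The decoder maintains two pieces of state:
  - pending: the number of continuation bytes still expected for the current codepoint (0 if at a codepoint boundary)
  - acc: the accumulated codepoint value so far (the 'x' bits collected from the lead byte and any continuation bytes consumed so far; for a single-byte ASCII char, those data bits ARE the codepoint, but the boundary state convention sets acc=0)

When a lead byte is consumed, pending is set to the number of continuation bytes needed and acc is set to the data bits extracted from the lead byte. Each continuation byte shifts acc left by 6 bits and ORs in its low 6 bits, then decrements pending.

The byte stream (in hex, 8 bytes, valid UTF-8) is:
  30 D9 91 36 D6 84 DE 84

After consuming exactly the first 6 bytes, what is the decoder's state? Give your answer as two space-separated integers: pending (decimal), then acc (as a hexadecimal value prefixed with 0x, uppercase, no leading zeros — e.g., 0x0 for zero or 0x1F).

Answer: 0 0x584

Derivation:
Byte[0]=30: 1-byte. pending=0, acc=0x0
Byte[1]=D9: 2-byte lead. pending=1, acc=0x19
Byte[2]=91: continuation. acc=(acc<<6)|0x11=0x651, pending=0
Byte[3]=36: 1-byte. pending=0, acc=0x0
Byte[4]=D6: 2-byte lead. pending=1, acc=0x16
Byte[5]=84: continuation. acc=(acc<<6)|0x04=0x584, pending=0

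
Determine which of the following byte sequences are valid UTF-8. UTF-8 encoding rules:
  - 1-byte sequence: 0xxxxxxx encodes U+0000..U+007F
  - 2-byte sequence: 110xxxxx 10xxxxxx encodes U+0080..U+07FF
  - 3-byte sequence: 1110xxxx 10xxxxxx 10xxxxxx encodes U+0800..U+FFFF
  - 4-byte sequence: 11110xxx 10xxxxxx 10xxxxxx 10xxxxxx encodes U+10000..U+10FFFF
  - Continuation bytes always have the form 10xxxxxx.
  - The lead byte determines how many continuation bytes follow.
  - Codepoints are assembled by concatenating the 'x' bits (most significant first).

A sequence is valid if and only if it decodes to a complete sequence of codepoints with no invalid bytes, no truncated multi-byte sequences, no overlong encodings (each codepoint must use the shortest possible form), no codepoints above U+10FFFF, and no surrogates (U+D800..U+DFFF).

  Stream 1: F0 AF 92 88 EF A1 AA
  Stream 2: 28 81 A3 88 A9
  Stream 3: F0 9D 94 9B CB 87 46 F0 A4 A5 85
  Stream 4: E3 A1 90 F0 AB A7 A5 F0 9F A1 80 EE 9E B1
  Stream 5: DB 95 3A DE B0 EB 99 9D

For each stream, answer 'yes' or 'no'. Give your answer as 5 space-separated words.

Answer: yes no yes yes yes

Derivation:
Stream 1: decodes cleanly. VALID
Stream 2: error at byte offset 1. INVALID
Stream 3: decodes cleanly. VALID
Stream 4: decodes cleanly. VALID
Stream 5: decodes cleanly. VALID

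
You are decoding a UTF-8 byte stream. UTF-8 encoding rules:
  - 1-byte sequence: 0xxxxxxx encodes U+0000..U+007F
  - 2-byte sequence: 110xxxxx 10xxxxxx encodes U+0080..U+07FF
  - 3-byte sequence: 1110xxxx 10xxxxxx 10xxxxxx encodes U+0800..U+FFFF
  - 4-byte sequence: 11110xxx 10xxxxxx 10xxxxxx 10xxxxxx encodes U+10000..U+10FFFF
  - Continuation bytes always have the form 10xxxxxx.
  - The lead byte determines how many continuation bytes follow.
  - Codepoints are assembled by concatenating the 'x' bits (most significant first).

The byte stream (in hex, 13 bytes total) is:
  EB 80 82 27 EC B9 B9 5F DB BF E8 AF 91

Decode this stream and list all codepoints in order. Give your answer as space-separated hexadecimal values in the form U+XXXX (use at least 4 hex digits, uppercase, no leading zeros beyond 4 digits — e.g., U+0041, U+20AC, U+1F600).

Answer: U+B002 U+0027 U+CE79 U+005F U+06FF U+8BD1

Derivation:
Byte[0]=EB: 3-byte lead, need 2 cont bytes. acc=0xB
Byte[1]=80: continuation. acc=(acc<<6)|0x00=0x2C0
Byte[2]=82: continuation. acc=(acc<<6)|0x02=0xB002
Completed: cp=U+B002 (starts at byte 0)
Byte[3]=27: 1-byte ASCII. cp=U+0027
Byte[4]=EC: 3-byte lead, need 2 cont bytes. acc=0xC
Byte[5]=B9: continuation. acc=(acc<<6)|0x39=0x339
Byte[6]=B9: continuation. acc=(acc<<6)|0x39=0xCE79
Completed: cp=U+CE79 (starts at byte 4)
Byte[7]=5F: 1-byte ASCII. cp=U+005F
Byte[8]=DB: 2-byte lead, need 1 cont bytes. acc=0x1B
Byte[9]=BF: continuation. acc=(acc<<6)|0x3F=0x6FF
Completed: cp=U+06FF (starts at byte 8)
Byte[10]=E8: 3-byte lead, need 2 cont bytes. acc=0x8
Byte[11]=AF: continuation. acc=(acc<<6)|0x2F=0x22F
Byte[12]=91: continuation. acc=(acc<<6)|0x11=0x8BD1
Completed: cp=U+8BD1 (starts at byte 10)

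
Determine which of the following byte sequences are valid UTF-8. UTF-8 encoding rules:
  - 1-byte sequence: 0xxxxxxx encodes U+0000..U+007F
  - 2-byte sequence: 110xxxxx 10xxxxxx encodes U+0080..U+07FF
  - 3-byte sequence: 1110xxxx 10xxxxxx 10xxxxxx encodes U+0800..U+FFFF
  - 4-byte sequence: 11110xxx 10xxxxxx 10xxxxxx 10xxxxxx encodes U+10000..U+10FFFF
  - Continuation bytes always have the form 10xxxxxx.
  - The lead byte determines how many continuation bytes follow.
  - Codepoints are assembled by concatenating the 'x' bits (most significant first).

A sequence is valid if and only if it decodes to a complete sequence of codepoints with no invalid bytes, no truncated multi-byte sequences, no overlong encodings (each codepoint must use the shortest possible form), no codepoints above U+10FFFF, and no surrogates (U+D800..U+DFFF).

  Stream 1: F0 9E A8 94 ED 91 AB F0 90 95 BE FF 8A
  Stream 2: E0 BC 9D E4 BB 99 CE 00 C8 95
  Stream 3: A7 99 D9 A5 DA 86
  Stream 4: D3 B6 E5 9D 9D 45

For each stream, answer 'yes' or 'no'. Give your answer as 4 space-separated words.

Stream 1: error at byte offset 11. INVALID
Stream 2: error at byte offset 7. INVALID
Stream 3: error at byte offset 0. INVALID
Stream 4: decodes cleanly. VALID

Answer: no no no yes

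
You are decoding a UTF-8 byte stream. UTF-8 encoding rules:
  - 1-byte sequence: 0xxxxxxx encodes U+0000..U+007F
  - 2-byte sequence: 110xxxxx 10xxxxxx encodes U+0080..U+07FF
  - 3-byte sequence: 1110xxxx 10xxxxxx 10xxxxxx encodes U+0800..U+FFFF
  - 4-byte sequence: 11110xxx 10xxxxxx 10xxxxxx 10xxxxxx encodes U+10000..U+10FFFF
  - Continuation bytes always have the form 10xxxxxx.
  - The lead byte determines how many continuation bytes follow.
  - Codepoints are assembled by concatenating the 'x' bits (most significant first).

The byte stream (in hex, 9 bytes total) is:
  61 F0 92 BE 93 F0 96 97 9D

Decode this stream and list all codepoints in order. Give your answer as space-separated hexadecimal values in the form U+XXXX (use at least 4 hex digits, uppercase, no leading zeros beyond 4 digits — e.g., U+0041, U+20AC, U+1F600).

Byte[0]=61: 1-byte ASCII. cp=U+0061
Byte[1]=F0: 4-byte lead, need 3 cont bytes. acc=0x0
Byte[2]=92: continuation. acc=(acc<<6)|0x12=0x12
Byte[3]=BE: continuation. acc=(acc<<6)|0x3E=0x4BE
Byte[4]=93: continuation. acc=(acc<<6)|0x13=0x12F93
Completed: cp=U+12F93 (starts at byte 1)
Byte[5]=F0: 4-byte lead, need 3 cont bytes. acc=0x0
Byte[6]=96: continuation. acc=(acc<<6)|0x16=0x16
Byte[7]=97: continuation. acc=(acc<<6)|0x17=0x597
Byte[8]=9D: continuation. acc=(acc<<6)|0x1D=0x165DD
Completed: cp=U+165DD (starts at byte 5)

Answer: U+0061 U+12F93 U+165DD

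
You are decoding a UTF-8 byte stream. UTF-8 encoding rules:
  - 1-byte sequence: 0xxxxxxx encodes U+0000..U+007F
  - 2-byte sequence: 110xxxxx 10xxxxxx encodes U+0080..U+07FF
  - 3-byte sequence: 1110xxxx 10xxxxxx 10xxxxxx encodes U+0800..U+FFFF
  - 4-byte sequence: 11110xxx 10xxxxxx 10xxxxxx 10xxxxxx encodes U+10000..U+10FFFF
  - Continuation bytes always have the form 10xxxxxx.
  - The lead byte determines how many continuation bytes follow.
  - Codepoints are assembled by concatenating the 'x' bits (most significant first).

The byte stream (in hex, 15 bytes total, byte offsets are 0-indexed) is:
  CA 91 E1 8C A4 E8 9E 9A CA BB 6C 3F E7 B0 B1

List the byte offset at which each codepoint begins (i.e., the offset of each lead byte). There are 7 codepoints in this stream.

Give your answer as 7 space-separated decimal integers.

Byte[0]=CA: 2-byte lead, need 1 cont bytes. acc=0xA
Byte[1]=91: continuation. acc=(acc<<6)|0x11=0x291
Completed: cp=U+0291 (starts at byte 0)
Byte[2]=E1: 3-byte lead, need 2 cont bytes. acc=0x1
Byte[3]=8C: continuation. acc=(acc<<6)|0x0C=0x4C
Byte[4]=A4: continuation. acc=(acc<<6)|0x24=0x1324
Completed: cp=U+1324 (starts at byte 2)
Byte[5]=E8: 3-byte lead, need 2 cont bytes. acc=0x8
Byte[6]=9E: continuation. acc=(acc<<6)|0x1E=0x21E
Byte[7]=9A: continuation. acc=(acc<<6)|0x1A=0x879A
Completed: cp=U+879A (starts at byte 5)
Byte[8]=CA: 2-byte lead, need 1 cont bytes. acc=0xA
Byte[9]=BB: continuation. acc=(acc<<6)|0x3B=0x2BB
Completed: cp=U+02BB (starts at byte 8)
Byte[10]=6C: 1-byte ASCII. cp=U+006C
Byte[11]=3F: 1-byte ASCII. cp=U+003F
Byte[12]=E7: 3-byte lead, need 2 cont bytes. acc=0x7
Byte[13]=B0: continuation. acc=(acc<<6)|0x30=0x1F0
Byte[14]=B1: continuation. acc=(acc<<6)|0x31=0x7C31
Completed: cp=U+7C31 (starts at byte 12)

Answer: 0 2 5 8 10 11 12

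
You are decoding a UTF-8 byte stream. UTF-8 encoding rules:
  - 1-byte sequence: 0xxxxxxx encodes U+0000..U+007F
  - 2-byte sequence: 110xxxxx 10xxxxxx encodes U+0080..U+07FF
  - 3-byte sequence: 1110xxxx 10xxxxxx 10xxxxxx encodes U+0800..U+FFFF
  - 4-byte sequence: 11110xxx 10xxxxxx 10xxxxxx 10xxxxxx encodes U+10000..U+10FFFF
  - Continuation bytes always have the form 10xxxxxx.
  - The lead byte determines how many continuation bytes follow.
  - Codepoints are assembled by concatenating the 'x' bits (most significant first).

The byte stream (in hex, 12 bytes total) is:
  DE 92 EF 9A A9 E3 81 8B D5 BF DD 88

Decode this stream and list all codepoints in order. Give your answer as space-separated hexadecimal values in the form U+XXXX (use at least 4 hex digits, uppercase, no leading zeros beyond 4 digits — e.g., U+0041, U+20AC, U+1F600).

Byte[0]=DE: 2-byte lead, need 1 cont bytes. acc=0x1E
Byte[1]=92: continuation. acc=(acc<<6)|0x12=0x792
Completed: cp=U+0792 (starts at byte 0)
Byte[2]=EF: 3-byte lead, need 2 cont bytes. acc=0xF
Byte[3]=9A: continuation. acc=(acc<<6)|0x1A=0x3DA
Byte[4]=A9: continuation. acc=(acc<<6)|0x29=0xF6A9
Completed: cp=U+F6A9 (starts at byte 2)
Byte[5]=E3: 3-byte lead, need 2 cont bytes. acc=0x3
Byte[6]=81: continuation. acc=(acc<<6)|0x01=0xC1
Byte[7]=8B: continuation. acc=(acc<<6)|0x0B=0x304B
Completed: cp=U+304B (starts at byte 5)
Byte[8]=D5: 2-byte lead, need 1 cont bytes. acc=0x15
Byte[9]=BF: continuation. acc=(acc<<6)|0x3F=0x57F
Completed: cp=U+057F (starts at byte 8)
Byte[10]=DD: 2-byte lead, need 1 cont bytes. acc=0x1D
Byte[11]=88: continuation. acc=(acc<<6)|0x08=0x748
Completed: cp=U+0748 (starts at byte 10)

Answer: U+0792 U+F6A9 U+304B U+057F U+0748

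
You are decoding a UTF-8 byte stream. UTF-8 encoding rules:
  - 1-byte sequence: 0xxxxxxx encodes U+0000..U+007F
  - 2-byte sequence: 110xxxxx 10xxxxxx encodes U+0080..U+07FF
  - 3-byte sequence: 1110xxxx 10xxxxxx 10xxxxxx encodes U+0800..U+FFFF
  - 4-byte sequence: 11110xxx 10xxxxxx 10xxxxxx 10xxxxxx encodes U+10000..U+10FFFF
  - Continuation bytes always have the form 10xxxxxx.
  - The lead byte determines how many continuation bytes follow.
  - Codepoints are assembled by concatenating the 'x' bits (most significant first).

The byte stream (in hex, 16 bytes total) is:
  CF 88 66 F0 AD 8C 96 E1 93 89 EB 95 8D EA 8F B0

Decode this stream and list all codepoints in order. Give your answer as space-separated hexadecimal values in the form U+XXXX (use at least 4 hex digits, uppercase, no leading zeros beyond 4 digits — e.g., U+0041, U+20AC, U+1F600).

Answer: U+03C8 U+0066 U+2D316 U+14C9 U+B54D U+A3F0

Derivation:
Byte[0]=CF: 2-byte lead, need 1 cont bytes. acc=0xF
Byte[1]=88: continuation. acc=(acc<<6)|0x08=0x3C8
Completed: cp=U+03C8 (starts at byte 0)
Byte[2]=66: 1-byte ASCII. cp=U+0066
Byte[3]=F0: 4-byte lead, need 3 cont bytes. acc=0x0
Byte[4]=AD: continuation. acc=(acc<<6)|0x2D=0x2D
Byte[5]=8C: continuation. acc=(acc<<6)|0x0C=0xB4C
Byte[6]=96: continuation. acc=(acc<<6)|0x16=0x2D316
Completed: cp=U+2D316 (starts at byte 3)
Byte[7]=E1: 3-byte lead, need 2 cont bytes. acc=0x1
Byte[8]=93: continuation. acc=(acc<<6)|0x13=0x53
Byte[9]=89: continuation. acc=(acc<<6)|0x09=0x14C9
Completed: cp=U+14C9 (starts at byte 7)
Byte[10]=EB: 3-byte lead, need 2 cont bytes. acc=0xB
Byte[11]=95: continuation. acc=(acc<<6)|0x15=0x2D5
Byte[12]=8D: continuation. acc=(acc<<6)|0x0D=0xB54D
Completed: cp=U+B54D (starts at byte 10)
Byte[13]=EA: 3-byte lead, need 2 cont bytes. acc=0xA
Byte[14]=8F: continuation. acc=(acc<<6)|0x0F=0x28F
Byte[15]=B0: continuation. acc=(acc<<6)|0x30=0xA3F0
Completed: cp=U+A3F0 (starts at byte 13)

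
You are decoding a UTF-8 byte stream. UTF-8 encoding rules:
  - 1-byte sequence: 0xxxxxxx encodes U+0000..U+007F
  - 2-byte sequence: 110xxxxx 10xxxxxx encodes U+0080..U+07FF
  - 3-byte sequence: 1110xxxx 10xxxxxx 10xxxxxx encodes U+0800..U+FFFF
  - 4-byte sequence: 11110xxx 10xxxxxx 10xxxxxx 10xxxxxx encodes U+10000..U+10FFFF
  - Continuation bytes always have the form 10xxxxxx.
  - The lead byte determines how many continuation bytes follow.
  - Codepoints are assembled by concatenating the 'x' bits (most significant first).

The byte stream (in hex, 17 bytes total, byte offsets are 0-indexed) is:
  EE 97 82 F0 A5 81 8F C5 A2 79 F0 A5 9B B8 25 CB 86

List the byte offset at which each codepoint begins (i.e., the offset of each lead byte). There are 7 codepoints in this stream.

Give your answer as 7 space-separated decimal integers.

Answer: 0 3 7 9 10 14 15

Derivation:
Byte[0]=EE: 3-byte lead, need 2 cont bytes. acc=0xE
Byte[1]=97: continuation. acc=(acc<<6)|0x17=0x397
Byte[2]=82: continuation. acc=(acc<<6)|0x02=0xE5C2
Completed: cp=U+E5C2 (starts at byte 0)
Byte[3]=F0: 4-byte lead, need 3 cont bytes. acc=0x0
Byte[4]=A5: continuation. acc=(acc<<6)|0x25=0x25
Byte[5]=81: continuation. acc=(acc<<6)|0x01=0x941
Byte[6]=8F: continuation. acc=(acc<<6)|0x0F=0x2504F
Completed: cp=U+2504F (starts at byte 3)
Byte[7]=C5: 2-byte lead, need 1 cont bytes. acc=0x5
Byte[8]=A2: continuation. acc=(acc<<6)|0x22=0x162
Completed: cp=U+0162 (starts at byte 7)
Byte[9]=79: 1-byte ASCII. cp=U+0079
Byte[10]=F0: 4-byte lead, need 3 cont bytes. acc=0x0
Byte[11]=A5: continuation. acc=(acc<<6)|0x25=0x25
Byte[12]=9B: continuation. acc=(acc<<6)|0x1B=0x95B
Byte[13]=B8: continuation. acc=(acc<<6)|0x38=0x256F8
Completed: cp=U+256F8 (starts at byte 10)
Byte[14]=25: 1-byte ASCII. cp=U+0025
Byte[15]=CB: 2-byte lead, need 1 cont bytes. acc=0xB
Byte[16]=86: continuation. acc=(acc<<6)|0x06=0x2C6
Completed: cp=U+02C6 (starts at byte 15)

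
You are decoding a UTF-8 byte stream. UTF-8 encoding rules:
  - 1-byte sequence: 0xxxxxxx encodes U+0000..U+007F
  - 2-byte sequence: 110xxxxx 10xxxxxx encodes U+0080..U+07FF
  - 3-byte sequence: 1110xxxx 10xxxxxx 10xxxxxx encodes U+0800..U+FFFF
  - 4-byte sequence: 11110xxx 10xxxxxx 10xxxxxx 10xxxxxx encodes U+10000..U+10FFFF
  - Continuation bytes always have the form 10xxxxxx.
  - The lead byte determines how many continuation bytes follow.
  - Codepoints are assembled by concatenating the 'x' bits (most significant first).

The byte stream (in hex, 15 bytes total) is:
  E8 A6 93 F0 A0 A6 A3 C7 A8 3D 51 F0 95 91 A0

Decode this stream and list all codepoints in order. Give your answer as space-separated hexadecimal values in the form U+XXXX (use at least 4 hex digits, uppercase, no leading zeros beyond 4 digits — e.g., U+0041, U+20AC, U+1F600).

Answer: U+8993 U+209A3 U+01E8 U+003D U+0051 U+15460

Derivation:
Byte[0]=E8: 3-byte lead, need 2 cont bytes. acc=0x8
Byte[1]=A6: continuation. acc=(acc<<6)|0x26=0x226
Byte[2]=93: continuation. acc=(acc<<6)|0x13=0x8993
Completed: cp=U+8993 (starts at byte 0)
Byte[3]=F0: 4-byte lead, need 3 cont bytes. acc=0x0
Byte[4]=A0: continuation. acc=(acc<<6)|0x20=0x20
Byte[5]=A6: continuation. acc=(acc<<6)|0x26=0x826
Byte[6]=A3: continuation. acc=(acc<<6)|0x23=0x209A3
Completed: cp=U+209A3 (starts at byte 3)
Byte[7]=C7: 2-byte lead, need 1 cont bytes. acc=0x7
Byte[8]=A8: continuation. acc=(acc<<6)|0x28=0x1E8
Completed: cp=U+01E8 (starts at byte 7)
Byte[9]=3D: 1-byte ASCII. cp=U+003D
Byte[10]=51: 1-byte ASCII. cp=U+0051
Byte[11]=F0: 4-byte lead, need 3 cont bytes. acc=0x0
Byte[12]=95: continuation. acc=(acc<<6)|0x15=0x15
Byte[13]=91: continuation. acc=(acc<<6)|0x11=0x551
Byte[14]=A0: continuation. acc=(acc<<6)|0x20=0x15460
Completed: cp=U+15460 (starts at byte 11)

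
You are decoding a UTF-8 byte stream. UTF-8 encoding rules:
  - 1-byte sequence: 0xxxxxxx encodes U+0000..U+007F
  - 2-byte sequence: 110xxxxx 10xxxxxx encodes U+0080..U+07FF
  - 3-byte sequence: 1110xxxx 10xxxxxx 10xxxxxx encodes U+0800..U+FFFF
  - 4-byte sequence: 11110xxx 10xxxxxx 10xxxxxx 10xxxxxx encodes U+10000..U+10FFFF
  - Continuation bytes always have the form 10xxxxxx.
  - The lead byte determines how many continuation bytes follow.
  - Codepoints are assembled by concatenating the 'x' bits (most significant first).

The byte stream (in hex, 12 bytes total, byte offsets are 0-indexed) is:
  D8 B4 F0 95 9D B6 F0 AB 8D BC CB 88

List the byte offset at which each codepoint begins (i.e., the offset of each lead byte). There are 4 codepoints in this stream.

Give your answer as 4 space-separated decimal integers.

Answer: 0 2 6 10

Derivation:
Byte[0]=D8: 2-byte lead, need 1 cont bytes. acc=0x18
Byte[1]=B4: continuation. acc=(acc<<6)|0x34=0x634
Completed: cp=U+0634 (starts at byte 0)
Byte[2]=F0: 4-byte lead, need 3 cont bytes. acc=0x0
Byte[3]=95: continuation. acc=(acc<<6)|0x15=0x15
Byte[4]=9D: continuation. acc=(acc<<6)|0x1D=0x55D
Byte[5]=B6: continuation. acc=(acc<<6)|0x36=0x15776
Completed: cp=U+15776 (starts at byte 2)
Byte[6]=F0: 4-byte lead, need 3 cont bytes. acc=0x0
Byte[7]=AB: continuation. acc=(acc<<6)|0x2B=0x2B
Byte[8]=8D: continuation. acc=(acc<<6)|0x0D=0xACD
Byte[9]=BC: continuation. acc=(acc<<6)|0x3C=0x2B37C
Completed: cp=U+2B37C (starts at byte 6)
Byte[10]=CB: 2-byte lead, need 1 cont bytes. acc=0xB
Byte[11]=88: continuation. acc=(acc<<6)|0x08=0x2C8
Completed: cp=U+02C8 (starts at byte 10)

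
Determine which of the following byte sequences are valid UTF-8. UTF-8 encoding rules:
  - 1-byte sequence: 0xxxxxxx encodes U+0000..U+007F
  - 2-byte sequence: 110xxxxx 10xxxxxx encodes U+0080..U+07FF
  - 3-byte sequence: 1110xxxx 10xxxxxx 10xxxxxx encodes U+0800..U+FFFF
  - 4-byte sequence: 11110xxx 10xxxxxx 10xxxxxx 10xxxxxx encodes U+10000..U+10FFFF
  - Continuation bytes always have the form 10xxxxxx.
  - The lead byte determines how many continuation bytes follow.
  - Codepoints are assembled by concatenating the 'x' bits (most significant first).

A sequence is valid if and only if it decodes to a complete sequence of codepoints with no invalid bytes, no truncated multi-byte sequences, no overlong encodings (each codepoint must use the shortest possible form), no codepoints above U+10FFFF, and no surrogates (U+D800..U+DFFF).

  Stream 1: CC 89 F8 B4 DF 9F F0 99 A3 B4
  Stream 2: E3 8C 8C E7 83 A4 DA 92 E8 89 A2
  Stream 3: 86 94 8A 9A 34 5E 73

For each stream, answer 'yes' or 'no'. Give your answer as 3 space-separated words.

Answer: no yes no

Derivation:
Stream 1: error at byte offset 2. INVALID
Stream 2: decodes cleanly. VALID
Stream 3: error at byte offset 0. INVALID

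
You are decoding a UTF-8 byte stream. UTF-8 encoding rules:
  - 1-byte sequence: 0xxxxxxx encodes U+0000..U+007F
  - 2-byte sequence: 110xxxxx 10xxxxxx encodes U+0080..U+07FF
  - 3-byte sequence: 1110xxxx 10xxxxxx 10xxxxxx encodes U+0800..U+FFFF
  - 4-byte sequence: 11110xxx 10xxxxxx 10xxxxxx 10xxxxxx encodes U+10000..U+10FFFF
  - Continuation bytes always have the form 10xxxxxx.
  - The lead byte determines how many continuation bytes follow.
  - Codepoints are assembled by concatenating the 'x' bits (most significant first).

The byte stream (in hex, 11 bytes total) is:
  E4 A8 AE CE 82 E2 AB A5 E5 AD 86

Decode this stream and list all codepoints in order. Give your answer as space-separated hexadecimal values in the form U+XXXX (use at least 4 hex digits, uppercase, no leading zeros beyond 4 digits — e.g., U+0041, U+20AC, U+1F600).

Byte[0]=E4: 3-byte lead, need 2 cont bytes. acc=0x4
Byte[1]=A8: continuation. acc=(acc<<6)|0x28=0x128
Byte[2]=AE: continuation. acc=(acc<<6)|0x2E=0x4A2E
Completed: cp=U+4A2E (starts at byte 0)
Byte[3]=CE: 2-byte lead, need 1 cont bytes. acc=0xE
Byte[4]=82: continuation. acc=(acc<<6)|0x02=0x382
Completed: cp=U+0382 (starts at byte 3)
Byte[5]=E2: 3-byte lead, need 2 cont bytes. acc=0x2
Byte[6]=AB: continuation. acc=(acc<<6)|0x2B=0xAB
Byte[7]=A5: continuation. acc=(acc<<6)|0x25=0x2AE5
Completed: cp=U+2AE5 (starts at byte 5)
Byte[8]=E5: 3-byte lead, need 2 cont bytes. acc=0x5
Byte[9]=AD: continuation. acc=(acc<<6)|0x2D=0x16D
Byte[10]=86: continuation. acc=(acc<<6)|0x06=0x5B46
Completed: cp=U+5B46 (starts at byte 8)

Answer: U+4A2E U+0382 U+2AE5 U+5B46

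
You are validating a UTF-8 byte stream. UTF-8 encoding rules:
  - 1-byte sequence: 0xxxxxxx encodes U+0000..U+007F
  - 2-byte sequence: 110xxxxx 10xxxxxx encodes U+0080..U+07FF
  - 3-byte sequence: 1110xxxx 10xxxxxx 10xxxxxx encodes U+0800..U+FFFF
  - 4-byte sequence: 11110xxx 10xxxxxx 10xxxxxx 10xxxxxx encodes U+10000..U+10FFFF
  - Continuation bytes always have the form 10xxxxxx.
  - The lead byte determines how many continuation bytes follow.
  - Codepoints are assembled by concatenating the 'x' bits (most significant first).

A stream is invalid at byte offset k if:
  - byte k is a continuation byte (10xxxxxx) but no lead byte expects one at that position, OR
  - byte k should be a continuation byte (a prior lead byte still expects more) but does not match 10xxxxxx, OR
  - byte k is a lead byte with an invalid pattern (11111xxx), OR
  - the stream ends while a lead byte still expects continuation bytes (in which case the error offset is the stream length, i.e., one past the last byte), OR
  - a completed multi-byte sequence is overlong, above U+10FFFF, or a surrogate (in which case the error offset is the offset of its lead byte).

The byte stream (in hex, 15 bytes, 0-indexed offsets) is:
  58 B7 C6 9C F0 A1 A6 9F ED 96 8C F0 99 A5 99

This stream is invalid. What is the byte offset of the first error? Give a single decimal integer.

Answer: 1

Derivation:
Byte[0]=58: 1-byte ASCII. cp=U+0058
Byte[1]=B7: INVALID lead byte (not 0xxx/110x/1110/11110)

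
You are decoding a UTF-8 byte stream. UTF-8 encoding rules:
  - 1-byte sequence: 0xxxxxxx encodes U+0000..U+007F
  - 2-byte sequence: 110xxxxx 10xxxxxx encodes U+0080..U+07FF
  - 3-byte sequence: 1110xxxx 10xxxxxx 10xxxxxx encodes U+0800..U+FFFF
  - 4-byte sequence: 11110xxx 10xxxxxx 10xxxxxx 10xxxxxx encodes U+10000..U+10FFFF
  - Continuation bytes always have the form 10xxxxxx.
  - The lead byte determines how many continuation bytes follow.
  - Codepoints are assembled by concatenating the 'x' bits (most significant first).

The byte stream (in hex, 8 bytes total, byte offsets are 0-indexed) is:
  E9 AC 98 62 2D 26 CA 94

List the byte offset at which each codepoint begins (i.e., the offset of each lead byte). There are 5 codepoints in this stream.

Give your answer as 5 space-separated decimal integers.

Answer: 0 3 4 5 6

Derivation:
Byte[0]=E9: 3-byte lead, need 2 cont bytes. acc=0x9
Byte[1]=AC: continuation. acc=(acc<<6)|0x2C=0x26C
Byte[2]=98: continuation. acc=(acc<<6)|0x18=0x9B18
Completed: cp=U+9B18 (starts at byte 0)
Byte[3]=62: 1-byte ASCII. cp=U+0062
Byte[4]=2D: 1-byte ASCII. cp=U+002D
Byte[5]=26: 1-byte ASCII. cp=U+0026
Byte[6]=CA: 2-byte lead, need 1 cont bytes. acc=0xA
Byte[7]=94: continuation. acc=(acc<<6)|0x14=0x294
Completed: cp=U+0294 (starts at byte 6)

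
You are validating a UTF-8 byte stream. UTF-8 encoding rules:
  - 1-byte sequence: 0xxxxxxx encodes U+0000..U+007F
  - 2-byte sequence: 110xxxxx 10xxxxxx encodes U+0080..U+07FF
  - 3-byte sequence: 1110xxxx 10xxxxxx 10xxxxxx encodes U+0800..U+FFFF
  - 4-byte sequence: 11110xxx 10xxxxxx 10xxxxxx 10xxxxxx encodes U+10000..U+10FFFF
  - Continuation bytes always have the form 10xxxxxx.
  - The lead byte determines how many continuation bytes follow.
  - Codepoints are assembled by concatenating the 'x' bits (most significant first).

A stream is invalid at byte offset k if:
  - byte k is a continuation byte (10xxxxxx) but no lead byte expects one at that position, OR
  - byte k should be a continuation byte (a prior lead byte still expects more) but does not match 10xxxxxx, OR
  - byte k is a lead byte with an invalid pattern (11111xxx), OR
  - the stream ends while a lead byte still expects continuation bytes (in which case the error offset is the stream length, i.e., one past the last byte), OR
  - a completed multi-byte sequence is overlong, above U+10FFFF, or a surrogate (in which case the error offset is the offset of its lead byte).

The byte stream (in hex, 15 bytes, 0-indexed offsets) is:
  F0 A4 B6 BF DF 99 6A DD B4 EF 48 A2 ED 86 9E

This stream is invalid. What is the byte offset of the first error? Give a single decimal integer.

Byte[0]=F0: 4-byte lead, need 3 cont bytes. acc=0x0
Byte[1]=A4: continuation. acc=(acc<<6)|0x24=0x24
Byte[2]=B6: continuation. acc=(acc<<6)|0x36=0x936
Byte[3]=BF: continuation. acc=(acc<<6)|0x3F=0x24DBF
Completed: cp=U+24DBF (starts at byte 0)
Byte[4]=DF: 2-byte lead, need 1 cont bytes. acc=0x1F
Byte[5]=99: continuation. acc=(acc<<6)|0x19=0x7D9
Completed: cp=U+07D9 (starts at byte 4)
Byte[6]=6A: 1-byte ASCII. cp=U+006A
Byte[7]=DD: 2-byte lead, need 1 cont bytes. acc=0x1D
Byte[8]=B4: continuation. acc=(acc<<6)|0x34=0x774
Completed: cp=U+0774 (starts at byte 7)
Byte[9]=EF: 3-byte lead, need 2 cont bytes. acc=0xF
Byte[10]=48: expected 10xxxxxx continuation. INVALID

Answer: 10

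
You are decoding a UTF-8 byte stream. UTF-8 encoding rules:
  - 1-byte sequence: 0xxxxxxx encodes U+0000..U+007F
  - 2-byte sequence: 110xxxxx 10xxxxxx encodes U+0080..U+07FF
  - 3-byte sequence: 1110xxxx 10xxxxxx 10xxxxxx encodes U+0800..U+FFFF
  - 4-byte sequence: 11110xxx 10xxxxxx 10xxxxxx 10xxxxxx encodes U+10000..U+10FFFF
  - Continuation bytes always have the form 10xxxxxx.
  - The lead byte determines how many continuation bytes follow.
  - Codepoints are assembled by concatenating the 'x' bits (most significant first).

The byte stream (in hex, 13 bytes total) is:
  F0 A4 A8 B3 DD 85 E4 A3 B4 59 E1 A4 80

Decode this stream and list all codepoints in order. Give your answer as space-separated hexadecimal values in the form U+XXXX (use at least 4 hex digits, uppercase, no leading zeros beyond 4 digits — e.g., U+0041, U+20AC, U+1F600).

Byte[0]=F0: 4-byte lead, need 3 cont bytes. acc=0x0
Byte[1]=A4: continuation. acc=(acc<<6)|0x24=0x24
Byte[2]=A8: continuation. acc=(acc<<6)|0x28=0x928
Byte[3]=B3: continuation. acc=(acc<<6)|0x33=0x24A33
Completed: cp=U+24A33 (starts at byte 0)
Byte[4]=DD: 2-byte lead, need 1 cont bytes. acc=0x1D
Byte[5]=85: continuation. acc=(acc<<6)|0x05=0x745
Completed: cp=U+0745 (starts at byte 4)
Byte[6]=E4: 3-byte lead, need 2 cont bytes. acc=0x4
Byte[7]=A3: continuation. acc=(acc<<6)|0x23=0x123
Byte[8]=B4: continuation. acc=(acc<<6)|0x34=0x48F4
Completed: cp=U+48F4 (starts at byte 6)
Byte[9]=59: 1-byte ASCII. cp=U+0059
Byte[10]=E1: 3-byte lead, need 2 cont bytes. acc=0x1
Byte[11]=A4: continuation. acc=(acc<<6)|0x24=0x64
Byte[12]=80: continuation. acc=(acc<<6)|0x00=0x1900
Completed: cp=U+1900 (starts at byte 10)

Answer: U+24A33 U+0745 U+48F4 U+0059 U+1900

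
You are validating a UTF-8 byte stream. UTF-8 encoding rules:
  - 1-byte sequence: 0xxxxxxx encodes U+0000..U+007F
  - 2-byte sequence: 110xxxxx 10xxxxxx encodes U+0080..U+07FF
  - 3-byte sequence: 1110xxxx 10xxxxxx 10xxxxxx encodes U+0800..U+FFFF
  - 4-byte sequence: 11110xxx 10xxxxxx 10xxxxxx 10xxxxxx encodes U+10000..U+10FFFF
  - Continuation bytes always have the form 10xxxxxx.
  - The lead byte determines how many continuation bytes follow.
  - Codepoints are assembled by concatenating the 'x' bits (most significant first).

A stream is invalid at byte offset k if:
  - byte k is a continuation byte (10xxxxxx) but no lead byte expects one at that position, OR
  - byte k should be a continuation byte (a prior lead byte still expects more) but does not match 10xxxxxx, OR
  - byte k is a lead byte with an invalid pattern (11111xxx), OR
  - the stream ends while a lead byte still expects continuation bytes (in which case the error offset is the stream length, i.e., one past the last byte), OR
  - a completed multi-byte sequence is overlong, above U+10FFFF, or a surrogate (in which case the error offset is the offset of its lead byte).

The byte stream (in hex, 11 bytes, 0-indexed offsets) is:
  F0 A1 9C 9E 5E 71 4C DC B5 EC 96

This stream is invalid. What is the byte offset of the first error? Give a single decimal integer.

Byte[0]=F0: 4-byte lead, need 3 cont bytes. acc=0x0
Byte[1]=A1: continuation. acc=(acc<<6)|0x21=0x21
Byte[2]=9C: continuation. acc=(acc<<6)|0x1C=0x85C
Byte[3]=9E: continuation. acc=(acc<<6)|0x1E=0x2171E
Completed: cp=U+2171E (starts at byte 0)
Byte[4]=5E: 1-byte ASCII. cp=U+005E
Byte[5]=71: 1-byte ASCII. cp=U+0071
Byte[6]=4C: 1-byte ASCII. cp=U+004C
Byte[7]=DC: 2-byte lead, need 1 cont bytes. acc=0x1C
Byte[8]=B5: continuation. acc=(acc<<6)|0x35=0x735
Completed: cp=U+0735 (starts at byte 7)
Byte[9]=EC: 3-byte lead, need 2 cont bytes. acc=0xC
Byte[10]=96: continuation. acc=(acc<<6)|0x16=0x316
Byte[11]: stream ended, expected continuation. INVALID

Answer: 11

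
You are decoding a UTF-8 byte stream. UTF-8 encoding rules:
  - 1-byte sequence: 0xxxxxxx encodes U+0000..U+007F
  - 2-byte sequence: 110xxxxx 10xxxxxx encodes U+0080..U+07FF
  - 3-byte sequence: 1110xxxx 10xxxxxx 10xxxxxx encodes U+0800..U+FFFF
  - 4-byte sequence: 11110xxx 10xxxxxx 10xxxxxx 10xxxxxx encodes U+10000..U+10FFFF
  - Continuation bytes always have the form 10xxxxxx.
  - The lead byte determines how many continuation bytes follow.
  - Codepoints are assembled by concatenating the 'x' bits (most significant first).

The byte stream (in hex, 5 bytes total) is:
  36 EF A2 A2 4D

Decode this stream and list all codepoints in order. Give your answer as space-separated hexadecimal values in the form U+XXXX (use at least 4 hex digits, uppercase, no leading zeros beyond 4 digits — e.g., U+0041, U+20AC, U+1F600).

Answer: U+0036 U+F8A2 U+004D

Derivation:
Byte[0]=36: 1-byte ASCII. cp=U+0036
Byte[1]=EF: 3-byte lead, need 2 cont bytes. acc=0xF
Byte[2]=A2: continuation. acc=(acc<<6)|0x22=0x3E2
Byte[3]=A2: continuation. acc=(acc<<6)|0x22=0xF8A2
Completed: cp=U+F8A2 (starts at byte 1)
Byte[4]=4D: 1-byte ASCII. cp=U+004D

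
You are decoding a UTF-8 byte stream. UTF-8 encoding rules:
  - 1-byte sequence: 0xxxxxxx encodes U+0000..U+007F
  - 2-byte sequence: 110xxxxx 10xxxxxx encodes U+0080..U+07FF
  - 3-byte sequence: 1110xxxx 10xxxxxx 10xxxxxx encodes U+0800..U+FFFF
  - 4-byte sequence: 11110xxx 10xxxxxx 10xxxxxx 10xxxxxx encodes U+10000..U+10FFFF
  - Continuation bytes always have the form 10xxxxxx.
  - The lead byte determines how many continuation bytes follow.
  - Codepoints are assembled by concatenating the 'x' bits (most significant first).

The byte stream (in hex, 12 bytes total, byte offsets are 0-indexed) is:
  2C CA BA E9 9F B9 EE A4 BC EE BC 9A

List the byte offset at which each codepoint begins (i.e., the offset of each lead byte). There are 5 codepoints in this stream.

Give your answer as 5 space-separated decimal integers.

Byte[0]=2C: 1-byte ASCII. cp=U+002C
Byte[1]=CA: 2-byte lead, need 1 cont bytes. acc=0xA
Byte[2]=BA: continuation. acc=(acc<<6)|0x3A=0x2BA
Completed: cp=U+02BA (starts at byte 1)
Byte[3]=E9: 3-byte lead, need 2 cont bytes. acc=0x9
Byte[4]=9F: continuation. acc=(acc<<6)|0x1F=0x25F
Byte[5]=B9: continuation. acc=(acc<<6)|0x39=0x97F9
Completed: cp=U+97F9 (starts at byte 3)
Byte[6]=EE: 3-byte lead, need 2 cont bytes. acc=0xE
Byte[7]=A4: continuation. acc=(acc<<6)|0x24=0x3A4
Byte[8]=BC: continuation. acc=(acc<<6)|0x3C=0xE93C
Completed: cp=U+E93C (starts at byte 6)
Byte[9]=EE: 3-byte lead, need 2 cont bytes. acc=0xE
Byte[10]=BC: continuation. acc=(acc<<6)|0x3C=0x3BC
Byte[11]=9A: continuation. acc=(acc<<6)|0x1A=0xEF1A
Completed: cp=U+EF1A (starts at byte 9)

Answer: 0 1 3 6 9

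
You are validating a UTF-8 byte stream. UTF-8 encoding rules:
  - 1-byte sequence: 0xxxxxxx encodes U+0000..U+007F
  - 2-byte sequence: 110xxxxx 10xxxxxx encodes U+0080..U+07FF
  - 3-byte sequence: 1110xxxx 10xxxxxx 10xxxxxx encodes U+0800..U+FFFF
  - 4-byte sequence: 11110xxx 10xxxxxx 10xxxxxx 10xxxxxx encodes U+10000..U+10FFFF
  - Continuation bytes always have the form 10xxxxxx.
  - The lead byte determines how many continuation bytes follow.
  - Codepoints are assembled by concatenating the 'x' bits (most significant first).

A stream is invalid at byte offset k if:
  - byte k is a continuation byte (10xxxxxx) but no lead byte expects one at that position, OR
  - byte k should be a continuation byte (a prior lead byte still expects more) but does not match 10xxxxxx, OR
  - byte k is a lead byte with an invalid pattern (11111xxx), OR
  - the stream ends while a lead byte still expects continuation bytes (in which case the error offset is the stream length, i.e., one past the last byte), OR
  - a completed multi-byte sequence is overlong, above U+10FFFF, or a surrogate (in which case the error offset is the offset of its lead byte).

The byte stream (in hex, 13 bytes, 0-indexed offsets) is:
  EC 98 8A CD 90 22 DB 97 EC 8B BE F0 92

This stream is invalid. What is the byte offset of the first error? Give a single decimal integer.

Byte[0]=EC: 3-byte lead, need 2 cont bytes. acc=0xC
Byte[1]=98: continuation. acc=(acc<<6)|0x18=0x318
Byte[2]=8A: continuation. acc=(acc<<6)|0x0A=0xC60A
Completed: cp=U+C60A (starts at byte 0)
Byte[3]=CD: 2-byte lead, need 1 cont bytes. acc=0xD
Byte[4]=90: continuation. acc=(acc<<6)|0x10=0x350
Completed: cp=U+0350 (starts at byte 3)
Byte[5]=22: 1-byte ASCII. cp=U+0022
Byte[6]=DB: 2-byte lead, need 1 cont bytes. acc=0x1B
Byte[7]=97: continuation. acc=(acc<<6)|0x17=0x6D7
Completed: cp=U+06D7 (starts at byte 6)
Byte[8]=EC: 3-byte lead, need 2 cont bytes. acc=0xC
Byte[9]=8B: continuation. acc=(acc<<6)|0x0B=0x30B
Byte[10]=BE: continuation. acc=(acc<<6)|0x3E=0xC2FE
Completed: cp=U+C2FE (starts at byte 8)
Byte[11]=F0: 4-byte lead, need 3 cont bytes. acc=0x0
Byte[12]=92: continuation. acc=(acc<<6)|0x12=0x12
Byte[13]: stream ended, expected continuation. INVALID

Answer: 13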